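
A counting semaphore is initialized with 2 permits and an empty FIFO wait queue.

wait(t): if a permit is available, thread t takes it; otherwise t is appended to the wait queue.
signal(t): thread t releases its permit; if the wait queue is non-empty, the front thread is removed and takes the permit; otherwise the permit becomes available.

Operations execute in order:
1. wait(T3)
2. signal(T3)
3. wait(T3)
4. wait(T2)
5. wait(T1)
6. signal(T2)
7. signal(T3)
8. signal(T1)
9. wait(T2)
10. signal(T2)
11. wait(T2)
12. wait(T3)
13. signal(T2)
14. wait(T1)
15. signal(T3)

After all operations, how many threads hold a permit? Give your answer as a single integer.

Step 1: wait(T3) -> count=1 queue=[] holders={T3}
Step 2: signal(T3) -> count=2 queue=[] holders={none}
Step 3: wait(T3) -> count=1 queue=[] holders={T3}
Step 4: wait(T2) -> count=0 queue=[] holders={T2,T3}
Step 5: wait(T1) -> count=0 queue=[T1] holders={T2,T3}
Step 6: signal(T2) -> count=0 queue=[] holders={T1,T3}
Step 7: signal(T3) -> count=1 queue=[] holders={T1}
Step 8: signal(T1) -> count=2 queue=[] holders={none}
Step 9: wait(T2) -> count=1 queue=[] holders={T2}
Step 10: signal(T2) -> count=2 queue=[] holders={none}
Step 11: wait(T2) -> count=1 queue=[] holders={T2}
Step 12: wait(T3) -> count=0 queue=[] holders={T2,T3}
Step 13: signal(T2) -> count=1 queue=[] holders={T3}
Step 14: wait(T1) -> count=0 queue=[] holders={T1,T3}
Step 15: signal(T3) -> count=1 queue=[] holders={T1}
Final holders: {T1} -> 1 thread(s)

Answer: 1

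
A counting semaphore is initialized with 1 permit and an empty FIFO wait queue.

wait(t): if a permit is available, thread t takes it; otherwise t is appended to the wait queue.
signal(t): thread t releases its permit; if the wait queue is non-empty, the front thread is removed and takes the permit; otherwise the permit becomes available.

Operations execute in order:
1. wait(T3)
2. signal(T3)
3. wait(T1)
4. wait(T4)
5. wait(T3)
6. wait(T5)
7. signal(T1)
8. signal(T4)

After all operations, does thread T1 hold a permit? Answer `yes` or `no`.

Answer: no

Derivation:
Step 1: wait(T3) -> count=0 queue=[] holders={T3}
Step 2: signal(T3) -> count=1 queue=[] holders={none}
Step 3: wait(T1) -> count=0 queue=[] holders={T1}
Step 4: wait(T4) -> count=0 queue=[T4] holders={T1}
Step 5: wait(T3) -> count=0 queue=[T4,T3] holders={T1}
Step 6: wait(T5) -> count=0 queue=[T4,T3,T5] holders={T1}
Step 7: signal(T1) -> count=0 queue=[T3,T5] holders={T4}
Step 8: signal(T4) -> count=0 queue=[T5] holders={T3}
Final holders: {T3} -> T1 not in holders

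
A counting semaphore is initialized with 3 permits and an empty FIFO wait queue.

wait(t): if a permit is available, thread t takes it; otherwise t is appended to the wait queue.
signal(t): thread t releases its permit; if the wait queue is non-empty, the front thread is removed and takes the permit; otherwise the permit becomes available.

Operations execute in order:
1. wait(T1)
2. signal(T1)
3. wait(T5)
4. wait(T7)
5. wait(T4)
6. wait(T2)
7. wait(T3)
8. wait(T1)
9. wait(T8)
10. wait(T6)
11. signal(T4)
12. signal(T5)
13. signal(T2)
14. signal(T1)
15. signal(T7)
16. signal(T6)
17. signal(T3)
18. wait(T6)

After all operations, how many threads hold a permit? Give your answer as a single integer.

Step 1: wait(T1) -> count=2 queue=[] holders={T1}
Step 2: signal(T1) -> count=3 queue=[] holders={none}
Step 3: wait(T5) -> count=2 queue=[] holders={T5}
Step 4: wait(T7) -> count=1 queue=[] holders={T5,T7}
Step 5: wait(T4) -> count=0 queue=[] holders={T4,T5,T7}
Step 6: wait(T2) -> count=0 queue=[T2] holders={T4,T5,T7}
Step 7: wait(T3) -> count=0 queue=[T2,T3] holders={T4,T5,T7}
Step 8: wait(T1) -> count=0 queue=[T2,T3,T1] holders={T4,T5,T7}
Step 9: wait(T8) -> count=0 queue=[T2,T3,T1,T8] holders={T4,T5,T7}
Step 10: wait(T6) -> count=0 queue=[T2,T3,T1,T8,T6] holders={T4,T5,T7}
Step 11: signal(T4) -> count=0 queue=[T3,T1,T8,T6] holders={T2,T5,T7}
Step 12: signal(T5) -> count=0 queue=[T1,T8,T6] holders={T2,T3,T7}
Step 13: signal(T2) -> count=0 queue=[T8,T6] holders={T1,T3,T7}
Step 14: signal(T1) -> count=0 queue=[T6] holders={T3,T7,T8}
Step 15: signal(T7) -> count=0 queue=[] holders={T3,T6,T8}
Step 16: signal(T6) -> count=1 queue=[] holders={T3,T8}
Step 17: signal(T3) -> count=2 queue=[] holders={T8}
Step 18: wait(T6) -> count=1 queue=[] holders={T6,T8}
Final holders: {T6,T8} -> 2 thread(s)

Answer: 2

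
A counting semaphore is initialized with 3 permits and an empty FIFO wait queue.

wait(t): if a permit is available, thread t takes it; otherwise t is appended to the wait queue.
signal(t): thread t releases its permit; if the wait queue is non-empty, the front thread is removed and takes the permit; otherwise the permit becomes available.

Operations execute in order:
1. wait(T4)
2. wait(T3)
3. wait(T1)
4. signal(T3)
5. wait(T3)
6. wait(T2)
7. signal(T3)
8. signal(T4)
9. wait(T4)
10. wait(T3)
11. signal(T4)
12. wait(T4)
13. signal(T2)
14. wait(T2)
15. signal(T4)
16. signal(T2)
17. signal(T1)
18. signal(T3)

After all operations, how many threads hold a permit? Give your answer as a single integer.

Answer: 0

Derivation:
Step 1: wait(T4) -> count=2 queue=[] holders={T4}
Step 2: wait(T3) -> count=1 queue=[] holders={T3,T4}
Step 3: wait(T1) -> count=0 queue=[] holders={T1,T3,T4}
Step 4: signal(T3) -> count=1 queue=[] holders={T1,T4}
Step 5: wait(T3) -> count=0 queue=[] holders={T1,T3,T4}
Step 6: wait(T2) -> count=0 queue=[T2] holders={T1,T3,T4}
Step 7: signal(T3) -> count=0 queue=[] holders={T1,T2,T4}
Step 8: signal(T4) -> count=1 queue=[] holders={T1,T2}
Step 9: wait(T4) -> count=0 queue=[] holders={T1,T2,T4}
Step 10: wait(T3) -> count=0 queue=[T3] holders={T1,T2,T4}
Step 11: signal(T4) -> count=0 queue=[] holders={T1,T2,T3}
Step 12: wait(T4) -> count=0 queue=[T4] holders={T1,T2,T3}
Step 13: signal(T2) -> count=0 queue=[] holders={T1,T3,T4}
Step 14: wait(T2) -> count=0 queue=[T2] holders={T1,T3,T4}
Step 15: signal(T4) -> count=0 queue=[] holders={T1,T2,T3}
Step 16: signal(T2) -> count=1 queue=[] holders={T1,T3}
Step 17: signal(T1) -> count=2 queue=[] holders={T3}
Step 18: signal(T3) -> count=3 queue=[] holders={none}
Final holders: {none} -> 0 thread(s)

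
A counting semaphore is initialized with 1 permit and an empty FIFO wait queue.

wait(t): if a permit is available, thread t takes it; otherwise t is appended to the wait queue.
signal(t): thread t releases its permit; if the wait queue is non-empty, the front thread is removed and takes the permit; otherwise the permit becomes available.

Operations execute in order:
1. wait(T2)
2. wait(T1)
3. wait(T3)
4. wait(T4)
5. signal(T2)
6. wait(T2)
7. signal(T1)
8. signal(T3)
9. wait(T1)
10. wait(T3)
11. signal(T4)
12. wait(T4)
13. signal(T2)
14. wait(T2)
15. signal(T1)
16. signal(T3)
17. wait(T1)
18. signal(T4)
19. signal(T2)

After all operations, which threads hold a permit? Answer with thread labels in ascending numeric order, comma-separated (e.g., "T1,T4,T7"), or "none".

Step 1: wait(T2) -> count=0 queue=[] holders={T2}
Step 2: wait(T1) -> count=0 queue=[T1] holders={T2}
Step 3: wait(T3) -> count=0 queue=[T1,T3] holders={T2}
Step 4: wait(T4) -> count=0 queue=[T1,T3,T4] holders={T2}
Step 5: signal(T2) -> count=0 queue=[T3,T4] holders={T1}
Step 6: wait(T2) -> count=0 queue=[T3,T4,T2] holders={T1}
Step 7: signal(T1) -> count=0 queue=[T4,T2] holders={T3}
Step 8: signal(T3) -> count=0 queue=[T2] holders={T4}
Step 9: wait(T1) -> count=0 queue=[T2,T1] holders={T4}
Step 10: wait(T3) -> count=0 queue=[T2,T1,T3] holders={T4}
Step 11: signal(T4) -> count=0 queue=[T1,T3] holders={T2}
Step 12: wait(T4) -> count=0 queue=[T1,T3,T4] holders={T2}
Step 13: signal(T2) -> count=0 queue=[T3,T4] holders={T1}
Step 14: wait(T2) -> count=0 queue=[T3,T4,T2] holders={T1}
Step 15: signal(T1) -> count=0 queue=[T4,T2] holders={T3}
Step 16: signal(T3) -> count=0 queue=[T2] holders={T4}
Step 17: wait(T1) -> count=0 queue=[T2,T1] holders={T4}
Step 18: signal(T4) -> count=0 queue=[T1] holders={T2}
Step 19: signal(T2) -> count=0 queue=[] holders={T1}
Final holders: T1

Answer: T1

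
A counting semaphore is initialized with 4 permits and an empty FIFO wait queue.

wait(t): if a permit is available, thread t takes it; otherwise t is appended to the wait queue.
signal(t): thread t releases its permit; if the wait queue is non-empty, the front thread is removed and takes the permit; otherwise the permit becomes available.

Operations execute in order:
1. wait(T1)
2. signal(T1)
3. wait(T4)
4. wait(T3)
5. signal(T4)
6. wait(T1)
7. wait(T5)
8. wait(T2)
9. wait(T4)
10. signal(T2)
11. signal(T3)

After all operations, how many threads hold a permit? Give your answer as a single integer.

Step 1: wait(T1) -> count=3 queue=[] holders={T1}
Step 2: signal(T1) -> count=4 queue=[] holders={none}
Step 3: wait(T4) -> count=3 queue=[] holders={T4}
Step 4: wait(T3) -> count=2 queue=[] holders={T3,T4}
Step 5: signal(T4) -> count=3 queue=[] holders={T3}
Step 6: wait(T1) -> count=2 queue=[] holders={T1,T3}
Step 7: wait(T5) -> count=1 queue=[] holders={T1,T3,T5}
Step 8: wait(T2) -> count=0 queue=[] holders={T1,T2,T3,T5}
Step 9: wait(T4) -> count=0 queue=[T4] holders={T1,T2,T3,T5}
Step 10: signal(T2) -> count=0 queue=[] holders={T1,T3,T4,T5}
Step 11: signal(T3) -> count=1 queue=[] holders={T1,T4,T5}
Final holders: {T1,T4,T5} -> 3 thread(s)

Answer: 3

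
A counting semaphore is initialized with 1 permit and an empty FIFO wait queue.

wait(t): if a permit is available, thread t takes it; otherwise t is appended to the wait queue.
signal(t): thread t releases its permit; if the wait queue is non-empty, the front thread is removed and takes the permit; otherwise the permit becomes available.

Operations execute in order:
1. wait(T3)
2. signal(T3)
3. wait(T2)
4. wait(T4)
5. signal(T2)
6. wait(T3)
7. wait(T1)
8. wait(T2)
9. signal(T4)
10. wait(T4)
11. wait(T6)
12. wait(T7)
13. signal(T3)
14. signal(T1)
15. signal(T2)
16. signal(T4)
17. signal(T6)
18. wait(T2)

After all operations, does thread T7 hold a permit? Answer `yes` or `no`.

Answer: yes

Derivation:
Step 1: wait(T3) -> count=0 queue=[] holders={T3}
Step 2: signal(T3) -> count=1 queue=[] holders={none}
Step 3: wait(T2) -> count=0 queue=[] holders={T2}
Step 4: wait(T4) -> count=0 queue=[T4] holders={T2}
Step 5: signal(T2) -> count=0 queue=[] holders={T4}
Step 6: wait(T3) -> count=0 queue=[T3] holders={T4}
Step 7: wait(T1) -> count=0 queue=[T3,T1] holders={T4}
Step 8: wait(T2) -> count=0 queue=[T3,T1,T2] holders={T4}
Step 9: signal(T4) -> count=0 queue=[T1,T2] holders={T3}
Step 10: wait(T4) -> count=0 queue=[T1,T2,T4] holders={T3}
Step 11: wait(T6) -> count=0 queue=[T1,T2,T4,T6] holders={T3}
Step 12: wait(T7) -> count=0 queue=[T1,T2,T4,T6,T7] holders={T3}
Step 13: signal(T3) -> count=0 queue=[T2,T4,T6,T7] holders={T1}
Step 14: signal(T1) -> count=0 queue=[T4,T6,T7] holders={T2}
Step 15: signal(T2) -> count=0 queue=[T6,T7] holders={T4}
Step 16: signal(T4) -> count=0 queue=[T7] holders={T6}
Step 17: signal(T6) -> count=0 queue=[] holders={T7}
Step 18: wait(T2) -> count=0 queue=[T2] holders={T7}
Final holders: {T7} -> T7 in holders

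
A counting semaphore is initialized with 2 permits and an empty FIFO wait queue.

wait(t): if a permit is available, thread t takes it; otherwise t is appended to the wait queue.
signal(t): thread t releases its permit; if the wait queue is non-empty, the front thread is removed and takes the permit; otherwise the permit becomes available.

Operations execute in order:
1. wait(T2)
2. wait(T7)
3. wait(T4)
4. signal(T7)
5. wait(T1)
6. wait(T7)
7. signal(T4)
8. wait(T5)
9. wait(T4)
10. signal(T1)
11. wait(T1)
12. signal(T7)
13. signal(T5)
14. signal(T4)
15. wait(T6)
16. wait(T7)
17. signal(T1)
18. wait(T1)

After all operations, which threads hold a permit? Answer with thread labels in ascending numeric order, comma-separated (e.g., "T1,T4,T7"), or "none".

Step 1: wait(T2) -> count=1 queue=[] holders={T2}
Step 2: wait(T7) -> count=0 queue=[] holders={T2,T7}
Step 3: wait(T4) -> count=0 queue=[T4] holders={T2,T7}
Step 4: signal(T7) -> count=0 queue=[] holders={T2,T4}
Step 5: wait(T1) -> count=0 queue=[T1] holders={T2,T4}
Step 6: wait(T7) -> count=0 queue=[T1,T7] holders={T2,T4}
Step 7: signal(T4) -> count=0 queue=[T7] holders={T1,T2}
Step 8: wait(T5) -> count=0 queue=[T7,T5] holders={T1,T2}
Step 9: wait(T4) -> count=0 queue=[T7,T5,T4] holders={T1,T2}
Step 10: signal(T1) -> count=0 queue=[T5,T4] holders={T2,T7}
Step 11: wait(T1) -> count=0 queue=[T5,T4,T1] holders={T2,T7}
Step 12: signal(T7) -> count=0 queue=[T4,T1] holders={T2,T5}
Step 13: signal(T5) -> count=0 queue=[T1] holders={T2,T4}
Step 14: signal(T4) -> count=0 queue=[] holders={T1,T2}
Step 15: wait(T6) -> count=0 queue=[T6] holders={T1,T2}
Step 16: wait(T7) -> count=0 queue=[T6,T7] holders={T1,T2}
Step 17: signal(T1) -> count=0 queue=[T7] holders={T2,T6}
Step 18: wait(T1) -> count=0 queue=[T7,T1] holders={T2,T6}
Final holders: T2,T6

Answer: T2,T6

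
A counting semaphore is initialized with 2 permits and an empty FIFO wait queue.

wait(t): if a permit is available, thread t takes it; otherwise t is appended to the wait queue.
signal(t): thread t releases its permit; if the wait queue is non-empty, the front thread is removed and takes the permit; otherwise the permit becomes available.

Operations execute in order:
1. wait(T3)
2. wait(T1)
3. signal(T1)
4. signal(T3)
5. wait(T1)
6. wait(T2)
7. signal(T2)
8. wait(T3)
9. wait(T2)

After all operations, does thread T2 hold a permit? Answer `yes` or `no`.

Answer: no

Derivation:
Step 1: wait(T3) -> count=1 queue=[] holders={T3}
Step 2: wait(T1) -> count=0 queue=[] holders={T1,T3}
Step 3: signal(T1) -> count=1 queue=[] holders={T3}
Step 4: signal(T3) -> count=2 queue=[] holders={none}
Step 5: wait(T1) -> count=1 queue=[] holders={T1}
Step 6: wait(T2) -> count=0 queue=[] holders={T1,T2}
Step 7: signal(T2) -> count=1 queue=[] holders={T1}
Step 8: wait(T3) -> count=0 queue=[] holders={T1,T3}
Step 9: wait(T2) -> count=0 queue=[T2] holders={T1,T3}
Final holders: {T1,T3} -> T2 not in holders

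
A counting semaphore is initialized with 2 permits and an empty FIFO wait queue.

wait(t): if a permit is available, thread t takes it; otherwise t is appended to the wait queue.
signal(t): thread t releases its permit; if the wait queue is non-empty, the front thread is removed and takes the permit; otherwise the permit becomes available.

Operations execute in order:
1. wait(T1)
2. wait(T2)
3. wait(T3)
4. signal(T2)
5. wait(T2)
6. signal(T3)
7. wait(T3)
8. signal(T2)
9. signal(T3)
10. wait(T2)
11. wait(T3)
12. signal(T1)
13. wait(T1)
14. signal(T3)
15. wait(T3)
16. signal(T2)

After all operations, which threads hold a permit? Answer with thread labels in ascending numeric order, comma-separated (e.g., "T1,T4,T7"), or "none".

Answer: T1,T3

Derivation:
Step 1: wait(T1) -> count=1 queue=[] holders={T1}
Step 2: wait(T2) -> count=0 queue=[] holders={T1,T2}
Step 3: wait(T3) -> count=0 queue=[T3] holders={T1,T2}
Step 4: signal(T2) -> count=0 queue=[] holders={T1,T3}
Step 5: wait(T2) -> count=0 queue=[T2] holders={T1,T3}
Step 6: signal(T3) -> count=0 queue=[] holders={T1,T2}
Step 7: wait(T3) -> count=0 queue=[T3] holders={T1,T2}
Step 8: signal(T2) -> count=0 queue=[] holders={T1,T3}
Step 9: signal(T3) -> count=1 queue=[] holders={T1}
Step 10: wait(T2) -> count=0 queue=[] holders={T1,T2}
Step 11: wait(T3) -> count=0 queue=[T3] holders={T1,T2}
Step 12: signal(T1) -> count=0 queue=[] holders={T2,T3}
Step 13: wait(T1) -> count=0 queue=[T1] holders={T2,T3}
Step 14: signal(T3) -> count=0 queue=[] holders={T1,T2}
Step 15: wait(T3) -> count=0 queue=[T3] holders={T1,T2}
Step 16: signal(T2) -> count=0 queue=[] holders={T1,T3}
Final holders: T1,T3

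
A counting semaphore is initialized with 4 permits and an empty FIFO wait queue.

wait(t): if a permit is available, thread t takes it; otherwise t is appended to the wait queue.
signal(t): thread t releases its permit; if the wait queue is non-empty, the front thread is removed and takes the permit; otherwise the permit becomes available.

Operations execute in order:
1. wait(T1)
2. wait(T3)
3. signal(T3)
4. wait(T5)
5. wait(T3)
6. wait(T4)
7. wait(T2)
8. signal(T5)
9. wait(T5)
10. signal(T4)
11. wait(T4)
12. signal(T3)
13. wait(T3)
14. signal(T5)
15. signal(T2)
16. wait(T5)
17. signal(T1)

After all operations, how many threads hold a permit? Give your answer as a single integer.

Answer: 3

Derivation:
Step 1: wait(T1) -> count=3 queue=[] holders={T1}
Step 2: wait(T3) -> count=2 queue=[] holders={T1,T3}
Step 3: signal(T3) -> count=3 queue=[] holders={T1}
Step 4: wait(T5) -> count=2 queue=[] holders={T1,T5}
Step 5: wait(T3) -> count=1 queue=[] holders={T1,T3,T5}
Step 6: wait(T4) -> count=0 queue=[] holders={T1,T3,T4,T5}
Step 7: wait(T2) -> count=0 queue=[T2] holders={T1,T3,T4,T5}
Step 8: signal(T5) -> count=0 queue=[] holders={T1,T2,T3,T4}
Step 9: wait(T5) -> count=0 queue=[T5] holders={T1,T2,T3,T4}
Step 10: signal(T4) -> count=0 queue=[] holders={T1,T2,T3,T5}
Step 11: wait(T4) -> count=0 queue=[T4] holders={T1,T2,T3,T5}
Step 12: signal(T3) -> count=0 queue=[] holders={T1,T2,T4,T5}
Step 13: wait(T3) -> count=0 queue=[T3] holders={T1,T2,T4,T5}
Step 14: signal(T5) -> count=0 queue=[] holders={T1,T2,T3,T4}
Step 15: signal(T2) -> count=1 queue=[] holders={T1,T3,T4}
Step 16: wait(T5) -> count=0 queue=[] holders={T1,T3,T4,T5}
Step 17: signal(T1) -> count=1 queue=[] holders={T3,T4,T5}
Final holders: {T3,T4,T5} -> 3 thread(s)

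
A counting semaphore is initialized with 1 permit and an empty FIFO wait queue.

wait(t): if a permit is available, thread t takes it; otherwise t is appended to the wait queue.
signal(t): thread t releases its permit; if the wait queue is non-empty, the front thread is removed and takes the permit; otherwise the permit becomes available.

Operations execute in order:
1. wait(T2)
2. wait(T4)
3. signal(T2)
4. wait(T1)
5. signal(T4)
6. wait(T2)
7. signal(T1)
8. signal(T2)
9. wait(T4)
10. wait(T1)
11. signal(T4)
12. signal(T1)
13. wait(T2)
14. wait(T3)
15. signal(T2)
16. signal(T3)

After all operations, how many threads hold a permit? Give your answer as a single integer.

Answer: 0

Derivation:
Step 1: wait(T2) -> count=0 queue=[] holders={T2}
Step 2: wait(T4) -> count=0 queue=[T4] holders={T2}
Step 3: signal(T2) -> count=0 queue=[] holders={T4}
Step 4: wait(T1) -> count=0 queue=[T1] holders={T4}
Step 5: signal(T4) -> count=0 queue=[] holders={T1}
Step 6: wait(T2) -> count=0 queue=[T2] holders={T1}
Step 7: signal(T1) -> count=0 queue=[] holders={T2}
Step 8: signal(T2) -> count=1 queue=[] holders={none}
Step 9: wait(T4) -> count=0 queue=[] holders={T4}
Step 10: wait(T1) -> count=0 queue=[T1] holders={T4}
Step 11: signal(T4) -> count=0 queue=[] holders={T1}
Step 12: signal(T1) -> count=1 queue=[] holders={none}
Step 13: wait(T2) -> count=0 queue=[] holders={T2}
Step 14: wait(T3) -> count=0 queue=[T3] holders={T2}
Step 15: signal(T2) -> count=0 queue=[] holders={T3}
Step 16: signal(T3) -> count=1 queue=[] holders={none}
Final holders: {none} -> 0 thread(s)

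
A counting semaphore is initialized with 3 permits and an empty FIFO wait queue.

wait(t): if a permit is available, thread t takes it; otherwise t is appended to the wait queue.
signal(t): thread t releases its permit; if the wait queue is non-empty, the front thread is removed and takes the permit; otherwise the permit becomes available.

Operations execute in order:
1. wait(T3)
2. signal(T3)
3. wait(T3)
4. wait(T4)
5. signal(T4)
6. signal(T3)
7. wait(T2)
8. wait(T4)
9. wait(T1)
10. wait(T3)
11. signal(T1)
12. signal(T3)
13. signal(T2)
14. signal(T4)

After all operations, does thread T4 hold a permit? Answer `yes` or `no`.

Answer: no

Derivation:
Step 1: wait(T3) -> count=2 queue=[] holders={T3}
Step 2: signal(T3) -> count=3 queue=[] holders={none}
Step 3: wait(T3) -> count=2 queue=[] holders={T3}
Step 4: wait(T4) -> count=1 queue=[] holders={T3,T4}
Step 5: signal(T4) -> count=2 queue=[] holders={T3}
Step 6: signal(T3) -> count=3 queue=[] holders={none}
Step 7: wait(T2) -> count=2 queue=[] holders={T2}
Step 8: wait(T4) -> count=1 queue=[] holders={T2,T4}
Step 9: wait(T1) -> count=0 queue=[] holders={T1,T2,T4}
Step 10: wait(T3) -> count=0 queue=[T3] holders={T1,T2,T4}
Step 11: signal(T1) -> count=0 queue=[] holders={T2,T3,T4}
Step 12: signal(T3) -> count=1 queue=[] holders={T2,T4}
Step 13: signal(T2) -> count=2 queue=[] holders={T4}
Step 14: signal(T4) -> count=3 queue=[] holders={none}
Final holders: {none} -> T4 not in holders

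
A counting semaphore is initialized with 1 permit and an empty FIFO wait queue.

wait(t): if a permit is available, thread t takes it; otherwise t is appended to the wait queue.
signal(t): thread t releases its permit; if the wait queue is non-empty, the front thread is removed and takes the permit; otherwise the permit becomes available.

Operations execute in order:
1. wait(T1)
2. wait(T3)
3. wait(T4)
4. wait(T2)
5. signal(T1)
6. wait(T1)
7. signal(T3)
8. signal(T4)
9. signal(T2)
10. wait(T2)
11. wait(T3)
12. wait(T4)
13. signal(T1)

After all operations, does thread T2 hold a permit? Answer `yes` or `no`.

Step 1: wait(T1) -> count=0 queue=[] holders={T1}
Step 2: wait(T3) -> count=0 queue=[T3] holders={T1}
Step 3: wait(T4) -> count=0 queue=[T3,T4] holders={T1}
Step 4: wait(T2) -> count=0 queue=[T3,T4,T2] holders={T1}
Step 5: signal(T1) -> count=0 queue=[T4,T2] holders={T3}
Step 6: wait(T1) -> count=0 queue=[T4,T2,T1] holders={T3}
Step 7: signal(T3) -> count=0 queue=[T2,T1] holders={T4}
Step 8: signal(T4) -> count=0 queue=[T1] holders={T2}
Step 9: signal(T2) -> count=0 queue=[] holders={T1}
Step 10: wait(T2) -> count=0 queue=[T2] holders={T1}
Step 11: wait(T3) -> count=0 queue=[T2,T3] holders={T1}
Step 12: wait(T4) -> count=0 queue=[T2,T3,T4] holders={T1}
Step 13: signal(T1) -> count=0 queue=[T3,T4] holders={T2}
Final holders: {T2} -> T2 in holders

Answer: yes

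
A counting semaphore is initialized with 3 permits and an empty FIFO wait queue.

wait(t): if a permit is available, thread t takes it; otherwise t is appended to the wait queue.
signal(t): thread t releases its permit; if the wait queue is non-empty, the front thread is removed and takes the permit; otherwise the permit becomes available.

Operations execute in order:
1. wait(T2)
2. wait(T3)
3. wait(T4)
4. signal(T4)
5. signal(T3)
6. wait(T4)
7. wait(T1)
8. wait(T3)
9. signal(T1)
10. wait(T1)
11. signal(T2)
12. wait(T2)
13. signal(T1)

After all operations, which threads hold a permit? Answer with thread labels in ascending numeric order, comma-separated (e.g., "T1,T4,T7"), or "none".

Answer: T2,T3,T4

Derivation:
Step 1: wait(T2) -> count=2 queue=[] holders={T2}
Step 2: wait(T3) -> count=1 queue=[] holders={T2,T3}
Step 3: wait(T4) -> count=0 queue=[] holders={T2,T3,T4}
Step 4: signal(T4) -> count=1 queue=[] holders={T2,T3}
Step 5: signal(T3) -> count=2 queue=[] holders={T2}
Step 6: wait(T4) -> count=1 queue=[] holders={T2,T4}
Step 7: wait(T1) -> count=0 queue=[] holders={T1,T2,T4}
Step 8: wait(T3) -> count=0 queue=[T3] holders={T1,T2,T4}
Step 9: signal(T1) -> count=0 queue=[] holders={T2,T3,T4}
Step 10: wait(T1) -> count=0 queue=[T1] holders={T2,T3,T4}
Step 11: signal(T2) -> count=0 queue=[] holders={T1,T3,T4}
Step 12: wait(T2) -> count=0 queue=[T2] holders={T1,T3,T4}
Step 13: signal(T1) -> count=0 queue=[] holders={T2,T3,T4}
Final holders: T2,T3,T4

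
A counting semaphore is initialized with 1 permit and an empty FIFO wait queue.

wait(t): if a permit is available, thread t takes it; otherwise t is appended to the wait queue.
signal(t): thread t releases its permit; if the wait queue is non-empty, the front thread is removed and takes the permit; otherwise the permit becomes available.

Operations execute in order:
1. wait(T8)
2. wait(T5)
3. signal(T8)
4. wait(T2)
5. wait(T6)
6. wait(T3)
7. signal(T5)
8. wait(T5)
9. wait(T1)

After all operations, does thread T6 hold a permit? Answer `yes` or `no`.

Answer: no

Derivation:
Step 1: wait(T8) -> count=0 queue=[] holders={T8}
Step 2: wait(T5) -> count=0 queue=[T5] holders={T8}
Step 3: signal(T8) -> count=0 queue=[] holders={T5}
Step 4: wait(T2) -> count=0 queue=[T2] holders={T5}
Step 5: wait(T6) -> count=0 queue=[T2,T6] holders={T5}
Step 6: wait(T3) -> count=0 queue=[T2,T6,T3] holders={T5}
Step 7: signal(T5) -> count=0 queue=[T6,T3] holders={T2}
Step 8: wait(T5) -> count=0 queue=[T6,T3,T5] holders={T2}
Step 9: wait(T1) -> count=0 queue=[T6,T3,T5,T1] holders={T2}
Final holders: {T2} -> T6 not in holders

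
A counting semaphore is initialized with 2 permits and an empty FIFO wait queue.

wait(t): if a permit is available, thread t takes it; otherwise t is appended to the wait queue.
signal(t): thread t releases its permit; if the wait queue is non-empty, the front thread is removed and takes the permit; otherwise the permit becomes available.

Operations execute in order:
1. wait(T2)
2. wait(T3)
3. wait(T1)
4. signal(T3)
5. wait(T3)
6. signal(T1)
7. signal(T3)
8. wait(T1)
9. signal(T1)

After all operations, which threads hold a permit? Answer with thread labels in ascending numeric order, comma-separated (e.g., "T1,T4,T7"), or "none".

Step 1: wait(T2) -> count=1 queue=[] holders={T2}
Step 2: wait(T3) -> count=0 queue=[] holders={T2,T3}
Step 3: wait(T1) -> count=0 queue=[T1] holders={T2,T3}
Step 4: signal(T3) -> count=0 queue=[] holders={T1,T2}
Step 5: wait(T3) -> count=0 queue=[T3] holders={T1,T2}
Step 6: signal(T1) -> count=0 queue=[] holders={T2,T3}
Step 7: signal(T3) -> count=1 queue=[] holders={T2}
Step 8: wait(T1) -> count=0 queue=[] holders={T1,T2}
Step 9: signal(T1) -> count=1 queue=[] holders={T2}
Final holders: T2

Answer: T2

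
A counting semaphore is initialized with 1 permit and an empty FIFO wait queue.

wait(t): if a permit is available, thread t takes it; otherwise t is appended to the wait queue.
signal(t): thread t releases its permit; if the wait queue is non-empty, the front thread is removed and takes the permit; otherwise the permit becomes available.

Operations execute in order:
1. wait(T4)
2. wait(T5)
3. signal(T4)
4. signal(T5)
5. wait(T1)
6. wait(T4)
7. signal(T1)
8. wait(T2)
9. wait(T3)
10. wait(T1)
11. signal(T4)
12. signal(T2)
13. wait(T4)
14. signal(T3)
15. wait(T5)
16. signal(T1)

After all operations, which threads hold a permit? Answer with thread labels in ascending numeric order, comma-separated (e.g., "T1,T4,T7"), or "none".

Step 1: wait(T4) -> count=0 queue=[] holders={T4}
Step 2: wait(T5) -> count=0 queue=[T5] holders={T4}
Step 3: signal(T4) -> count=0 queue=[] holders={T5}
Step 4: signal(T5) -> count=1 queue=[] holders={none}
Step 5: wait(T1) -> count=0 queue=[] holders={T1}
Step 6: wait(T4) -> count=0 queue=[T4] holders={T1}
Step 7: signal(T1) -> count=0 queue=[] holders={T4}
Step 8: wait(T2) -> count=0 queue=[T2] holders={T4}
Step 9: wait(T3) -> count=0 queue=[T2,T3] holders={T4}
Step 10: wait(T1) -> count=0 queue=[T2,T3,T1] holders={T4}
Step 11: signal(T4) -> count=0 queue=[T3,T1] holders={T2}
Step 12: signal(T2) -> count=0 queue=[T1] holders={T3}
Step 13: wait(T4) -> count=0 queue=[T1,T4] holders={T3}
Step 14: signal(T3) -> count=0 queue=[T4] holders={T1}
Step 15: wait(T5) -> count=0 queue=[T4,T5] holders={T1}
Step 16: signal(T1) -> count=0 queue=[T5] holders={T4}
Final holders: T4

Answer: T4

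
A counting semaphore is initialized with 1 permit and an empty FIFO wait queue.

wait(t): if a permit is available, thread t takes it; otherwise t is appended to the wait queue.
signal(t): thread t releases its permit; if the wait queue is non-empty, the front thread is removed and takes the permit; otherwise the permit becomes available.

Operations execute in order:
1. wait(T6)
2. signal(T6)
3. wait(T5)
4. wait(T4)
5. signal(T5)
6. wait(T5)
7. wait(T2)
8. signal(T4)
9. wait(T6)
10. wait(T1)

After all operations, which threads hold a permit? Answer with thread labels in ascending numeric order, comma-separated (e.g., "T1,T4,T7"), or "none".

Answer: T5

Derivation:
Step 1: wait(T6) -> count=0 queue=[] holders={T6}
Step 2: signal(T6) -> count=1 queue=[] holders={none}
Step 3: wait(T5) -> count=0 queue=[] holders={T5}
Step 4: wait(T4) -> count=0 queue=[T4] holders={T5}
Step 5: signal(T5) -> count=0 queue=[] holders={T4}
Step 6: wait(T5) -> count=0 queue=[T5] holders={T4}
Step 7: wait(T2) -> count=0 queue=[T5,T2] holders={T4}
Step 8: signal(T4) -> count=0 queue=[T2] holders={T5}
Step 9: wait(T6) -> count=0 queue=[T2,T6] holders={T5}
Step 10: wait(T1) -> count=0 queue=[T2,T6,T1] holders={T5}
Final holders: T5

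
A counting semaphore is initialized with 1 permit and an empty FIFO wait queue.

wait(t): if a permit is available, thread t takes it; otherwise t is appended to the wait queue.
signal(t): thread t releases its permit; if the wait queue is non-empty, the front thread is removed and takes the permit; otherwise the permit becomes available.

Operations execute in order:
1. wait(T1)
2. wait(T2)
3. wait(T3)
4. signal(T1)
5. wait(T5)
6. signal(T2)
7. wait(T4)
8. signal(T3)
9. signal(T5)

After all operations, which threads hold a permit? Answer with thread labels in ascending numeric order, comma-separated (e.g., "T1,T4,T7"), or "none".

Step 1: wait(T1) -> count=0 queue=[] holders={T1}
Step 2: wait(T2) -> count=0 queue=[T2] holders={T1}
Step 3: wait(T3) -> count=0 queue=[T2,T3] holders={T1}
Step 4: signal(T1) -> count=0 queue=[T3] holders={T2}
Step 5: wait(T5) -> count=0 queue=[T3,T5] holders={T2}
Step 6: signal(T2) -> count=0 queue=[T5] holders={T3}
Step 7: wait(T4) -> count=0 queue=[T5,T4] holders={T3}
Step 8: signal(T3) -> count=0 queue=[T4] holders={T5}
Step 9: signal(T5) -> count=0 queue=[] holders={T4}
Final holders: T4

Answer: T4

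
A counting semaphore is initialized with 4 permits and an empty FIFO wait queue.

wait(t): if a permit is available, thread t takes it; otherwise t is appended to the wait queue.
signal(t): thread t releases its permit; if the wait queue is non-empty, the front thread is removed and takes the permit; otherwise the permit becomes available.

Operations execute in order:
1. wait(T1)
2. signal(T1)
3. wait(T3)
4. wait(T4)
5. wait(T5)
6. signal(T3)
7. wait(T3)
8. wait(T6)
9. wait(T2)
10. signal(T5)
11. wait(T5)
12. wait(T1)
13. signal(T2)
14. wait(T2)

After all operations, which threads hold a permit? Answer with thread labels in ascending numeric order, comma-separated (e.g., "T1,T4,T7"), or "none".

Step 1: wait(T1) -> count=3 queue=[] holders={T1}
Step 2: signal(T1) -> count=4 queue=[] holders={none}
Step 3: wait(T3) -> count=3 queue=[] holders={T3}
Step 4: wait(T4) -> count=2 queue=[] holders={T3,T4}
Step 5: wait(T5) -> count=1 queue=[] holders={T3,T4,T5}
Step 6: signal(T3) -> count=2 queue=[] holders={T4,T5}
Step 7: wait(T3) -> count=1 queue=[] holders={T3,T4,T5}
Step 8: wait(T6) -> count=0 queue=[] holders={T3,T4,T5,T6}
Step 9: wait(T2) -> count=0 queue=[T2] holders={T3,T4,T5,T6}
Step 10: signal(T5) -> count=0 queue=[] holders={T2,T3,T4,T6}
Step 11: wait(T5) -> count=0 queue=[T5] holders={T2,T3,T4,T6}
Step 12: wait(T1) -> count=0 queue=[T5,T1] holders={T2,T3,T4,T6}
Step 13: signal(T2) -> count=0 queue=[T1] holders={T3,T4,T5,T6}
Step 14: wait(T2) -> count=0 queue=[T1,T2] holders={T3,T4,T5,T6}
Final holders: T3,T4,T5,T6

Answer: T3,T4,T5,T6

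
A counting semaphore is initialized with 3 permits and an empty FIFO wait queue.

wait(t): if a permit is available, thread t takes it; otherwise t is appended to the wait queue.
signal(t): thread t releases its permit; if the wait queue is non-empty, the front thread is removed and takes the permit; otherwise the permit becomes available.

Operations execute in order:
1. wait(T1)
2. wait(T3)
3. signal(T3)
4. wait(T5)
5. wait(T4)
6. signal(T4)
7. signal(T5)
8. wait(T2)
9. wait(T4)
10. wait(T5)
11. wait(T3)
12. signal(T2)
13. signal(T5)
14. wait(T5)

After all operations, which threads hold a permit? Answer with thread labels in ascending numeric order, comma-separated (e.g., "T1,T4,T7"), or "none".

Step 1: wait(T1) -> count=2 queue=[] holders={T1}
Step 2: wait(T3) -> count=1 queue=[] holders={T1,T3}
Step 3: signal(T3) -> count=2 queue=[] holders={T1}
Step 4: wait(T5) -> count=1 queue=[] holders={T1,T5}
Step 5: wait(T4) -> count=0 queue=[] holders={T1,T4,T5}
Step 6: signal(T4) -> count=1 queue=[] holders={T1,T5}
Step 7: signal(T5) -> count=2 queue=[] holders={T1}
Step 8: wait(T2) -> count=1 queue=[] holders={T1,T2}
Step 9: wait(T4) -> count=0 queue=[] holders={T1,T2,T4}
Step 10: wait(T5) -> count=0 queue=[T5] holders={T1,T2,T4}
Step 11: wait(T3) -> count=0 queue=[T5,T3] holders={T1,T2,T4}
Step 12: signal(T2) -> count=0 queue=[T3] holders={T1,T4,T5}
Step 13: signal(T5) -> count=0 queue=[] holders={T1,T3,T4}
Step 14: wait(T5) -> count=0 queue=[T5] holders={T1,T3,T4}
Final holders: T1,T3,T4

Answer: T1,T3,T4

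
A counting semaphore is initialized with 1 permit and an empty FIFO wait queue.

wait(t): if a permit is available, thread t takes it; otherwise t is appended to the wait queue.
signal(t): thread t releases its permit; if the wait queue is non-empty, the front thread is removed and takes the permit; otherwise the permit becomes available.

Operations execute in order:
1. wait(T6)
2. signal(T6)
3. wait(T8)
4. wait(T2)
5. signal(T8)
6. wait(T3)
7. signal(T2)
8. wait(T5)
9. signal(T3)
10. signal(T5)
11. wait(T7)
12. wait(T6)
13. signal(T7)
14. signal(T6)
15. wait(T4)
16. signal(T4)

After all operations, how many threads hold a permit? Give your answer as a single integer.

Step 1: wait(T6) -> count=0 queue=[] holders={T6}
Step 2: signal(T6) -> count=1 queue=[] holders={none}
Step 3: wait(T8) -> count=0 queue=[] holders={T8}
Step 4: wait(T2) -> count=0 queue=[T2] holders={T8}
Step 5: signal(T8) -> count=0 queue=[] holders={T2}
Step 6: wait(T3) -> count=0 queue=[T3] holders={T2}
Step 7: signal(T2) -> count=0 queue=[] holders={T3}
Step 8: wait(T5) -> count=0 queue=[T5] holders={T3}
Step 9: signal(T3) -> count=0 queue=[] holders={T5}
Step 10: signal(T5) -> count=1 queue=[] holders={none}
Step 11: wait(T7) -> count=0 queue=[] holders={T7}
Step 12: wait(T6) -> count=0 queue=[T6] holders={T7}
Step 13: signal(T7) -> count=0 queue=[] holders={T6}
Step 14: signal(T6) -> count=1 queue=[] holders={none}
Step 15: wait(T4) -> count=0 queue=[] holders={T4}
Step 16: signal(T4) -> count=1 queue=[] holders={none}
Final holders: {none} -> 0 thread(s)

Answer: 0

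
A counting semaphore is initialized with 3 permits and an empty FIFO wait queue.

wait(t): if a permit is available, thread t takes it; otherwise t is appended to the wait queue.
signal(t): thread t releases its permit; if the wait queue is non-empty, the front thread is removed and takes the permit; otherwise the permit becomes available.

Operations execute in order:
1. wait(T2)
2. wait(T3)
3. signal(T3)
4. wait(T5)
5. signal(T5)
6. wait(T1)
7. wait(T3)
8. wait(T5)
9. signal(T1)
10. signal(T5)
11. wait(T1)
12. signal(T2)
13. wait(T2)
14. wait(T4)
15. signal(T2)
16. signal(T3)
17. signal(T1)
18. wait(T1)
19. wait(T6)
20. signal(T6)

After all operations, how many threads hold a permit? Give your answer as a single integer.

Answer: 2

Derivation:
Step 1: wait(T2) -> count=2 queue=[] holders={T2}
Step 2: wait(T3) -> count=1 queue=[] holders={T2,T3}
Step 3: signal(T3) -> count=2 queue=[] holders={T2}
Step 4: wait(T5) -> count=1 queue=[] holders={T2,T5}
Step 5: signal(T5) -> count=2 queue=[] holders={T2}
Step 6: wait(T1) -> count=1 queue=[] holders={T1,T2}
Step 7: wait(T3) -> count=0 queue=[] holders={T1,T2,T3}
Step 8: wait(T5) -> count=0 queue=[T5] holders={T1,T2,T3}
Step 9: signal(T1) -> count=0 queue=[] holders={T2,T3,T5}
Step 10: signal(T5) -> count=1 queue=[] holders={T2,T3}
Step 11: wait(T1) -> count=0 queue=[] holders={T1,T2,T3}
Step 12: signal(T2) -> count=1 queue=[] holders={T1,T3}
Step 13: wait(T2) -> count=0 queue=[] holders={T1,T2,T3}
Step 14: wait(T4) -> count=0 queue=[T4] holders={T1,T2,T3}
Step 15: signal(T2) -> count=0 queue=[] holders={T1,T3,T4}
Step 16: signal(T3) -> count=1 queue=[] holders={T1,T4}
Step 17: signal(T1) -> count=2 queue=[] holders={T4}
Step 18: wait(T1) -> count=1 queue=[] holders={T1,T4}
Step 19: wait(T6) -> count=0 queue=[] holders={T1,T4,T6}
Step 20: signal(T6) -> count=1 queue=[] holders={T1,T4}
Final holders: {T1,T4} -> 2 thread(s)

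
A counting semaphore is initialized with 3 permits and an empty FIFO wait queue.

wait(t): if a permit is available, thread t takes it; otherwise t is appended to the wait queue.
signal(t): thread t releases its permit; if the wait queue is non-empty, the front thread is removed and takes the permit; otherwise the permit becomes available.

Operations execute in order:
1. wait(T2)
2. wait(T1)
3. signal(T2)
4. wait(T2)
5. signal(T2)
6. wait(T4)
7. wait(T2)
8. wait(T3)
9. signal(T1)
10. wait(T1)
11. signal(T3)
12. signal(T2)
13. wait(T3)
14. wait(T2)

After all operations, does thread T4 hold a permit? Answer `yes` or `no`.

Answer: yes

Derivation:
Step 1: wait(T2) -> count=2 queue=[] holders={T2}
Step 2: wait(T1) -> count=1 queue=[] holders={T1,T2}
Step 3: signal(T2) -> count=2 queue=[] holders={T1}
Step 4: wait(T2) -> count=1 queue=[] holders={T1,T2}
Step 5: signal(T2) -> count=2 queue=[] holders={T1}
Step 6: wait(T4) -> count=1 queue=[] holders={T1,T4}
Step 7: wait(T2) -> count=0 queue=[] holders={T1,T2,T4}
Step 8: wait(T3) -> count=0 queue=[T3] holders={T1,T2,T4}
Step 9: signal(T1) -> count=0 queue=[] holders={T2,T3,T4}
Step 10: wait(T1) -> count=0 queue=[T1] holders={T2,T3,T4}
Step 11: signal(T3) -> count=0 queue=[] holders={T1,T2,T4}
Step 12: signal(T2) -> count=1 queue=[] holders={T1,T4}
Step 13: wait(T3) -> count=0 queue=[] holders={T1,T3,T4}
Step 14: wait(T2) -> count=0 queue=[T2] holders={T1,T3,T4}
Final holders: {T1,T3,T4} -> T4 in holders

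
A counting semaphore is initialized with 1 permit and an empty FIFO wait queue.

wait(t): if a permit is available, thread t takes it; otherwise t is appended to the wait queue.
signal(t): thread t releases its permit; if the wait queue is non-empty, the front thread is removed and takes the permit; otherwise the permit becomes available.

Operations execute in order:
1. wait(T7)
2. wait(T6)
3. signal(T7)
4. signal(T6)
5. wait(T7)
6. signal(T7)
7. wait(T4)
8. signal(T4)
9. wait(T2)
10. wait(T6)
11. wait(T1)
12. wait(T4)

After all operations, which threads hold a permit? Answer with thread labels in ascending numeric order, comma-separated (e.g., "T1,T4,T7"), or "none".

Answer: T2

Derivation:
Step 1: wait(T7) -> count=0 queue=[] holders={T7}
Step 2: wait(T6) -> count=0 queue=[T6] holders={T7}
Step 3: signal(T7) -> count=0 queue=[] holders={T6}
Step 4: signal(T6) -> count=1 queue=[] holders={none}
Step 5: wait(T7) -> count=0 queue=[] holders={T7}
Step 6: signal(T7) -> count=1 queue=[] holders={none}
Step 7: wait(T4) -> count=0 queue=[] holders={T4}
Step 8: signal(T4) -> count=1 queue=[] holders={none}
Step 9: wait(T2) -> count=0 queue=[] holders={T2}
Step 10: wait(T6) -> count=0 queue=[T6] holders={T2}
Step 11: wait(T1) -> count=0 queue=[T6,T1] holders={T2}
Step 12: wait(T4) -> count=0 queue=[T6,T1,T4] holders={T2}
Final holders: T2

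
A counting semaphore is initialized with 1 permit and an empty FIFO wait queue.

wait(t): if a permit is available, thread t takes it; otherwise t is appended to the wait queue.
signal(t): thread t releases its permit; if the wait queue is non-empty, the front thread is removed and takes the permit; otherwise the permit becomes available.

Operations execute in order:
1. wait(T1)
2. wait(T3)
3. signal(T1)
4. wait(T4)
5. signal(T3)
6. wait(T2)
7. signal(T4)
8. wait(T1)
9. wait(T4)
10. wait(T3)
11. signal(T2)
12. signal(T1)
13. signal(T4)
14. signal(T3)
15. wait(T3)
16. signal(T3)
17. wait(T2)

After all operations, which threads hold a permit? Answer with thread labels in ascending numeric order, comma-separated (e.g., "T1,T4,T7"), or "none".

Answer: T2

Derivation:
Step 1: wait(T1) -> count=0 queue=[] holders={T1}
Step 2: wait(T3) -> count=0 queue=[T3] holders={T1}
Step 3: signal(T1) -> count=0 queue=[] holders={T3}
Step 4: wait(T4) -> count=0 queue=[T4] holders={T3}
Step 5: signal(T3) -> count=0 queue=[] holders={T4}
Step 6: wait(T2) -> count=0 queue=[T2] holders={T4}
Step 7: signal(T4) -> count=0 queue=[] holders={T2}
Step 8: wait(T1) -> count=0 queue=[T1] holders={T2}
Step 9: wait(T4) -> count=0 queue=[T1,T4] holders={T2}
Step 10: wait(T3) -> count=0 queue=[T1,T4,T3] holders={T2}
Step 11: signal(T2) -> count=0 queue=[T4,T3] holders={T1}
Step 12: signal(T1) -> count=0 queue=[T3] holders={T4}
Step 13: signal(T4) -> count=0 queue=[] holders={T3}
Step 14: signal(T3) -> count=1 queue=[] holders={none}
Step 15: wait(T3) -> count=0 queue=[] holders={T3}
Step 16: signal(T3) -> count=1 queue=[] holders={none}
Step 17: wait(T2) -> count=0 queue=[] holders={T2}
Final holders: T2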